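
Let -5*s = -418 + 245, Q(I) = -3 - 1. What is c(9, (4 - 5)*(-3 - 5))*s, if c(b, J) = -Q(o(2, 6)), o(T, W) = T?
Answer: 692/5 ≈ 138.40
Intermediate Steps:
Q(I) = -4
c(b, J) = 4 (c(b, J) = -1*(-4) = 4)
s = 173/5 (s = -(-418 + 245)/5 = -1/5*(-173) = 173/5 ≈ 34.600)
c(9, (4 - 5)*(-3 - 5))*s = 4*(173/5) = 692/5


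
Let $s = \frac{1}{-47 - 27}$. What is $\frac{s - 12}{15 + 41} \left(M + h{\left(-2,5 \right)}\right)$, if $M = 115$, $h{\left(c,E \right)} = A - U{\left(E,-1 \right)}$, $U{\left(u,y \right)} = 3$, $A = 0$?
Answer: $- \frac{889}{37} \approx -24.027$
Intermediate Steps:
$h{\left(c,E \right)} = -3$ ($h{\left(c,E \right)} = 0 - 3 = -3$)
$s = - \frac{1}{74}$ ($s = \frac{1}{-74} = - \frac{1}{74} \approx -0.013514$)
$\frac{s - 12}{15 + 41} \left(M + h{\left(-2,5 \right)}\right) = \frac{- \frac{1}{74} - 12}{15 + 41} \left(115 - 3\right) = - \frac{889}{74 \cdot 56} \cdot 112 = \left(- \frac{889}{74}\right) \frac{1}{56} \cdot 112 = \left(- \frac{127}{592}\right) 112 = - \frac{889}{37}$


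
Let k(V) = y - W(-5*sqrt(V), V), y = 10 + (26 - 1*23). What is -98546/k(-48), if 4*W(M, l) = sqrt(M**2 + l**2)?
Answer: -640549/50 - 49273*sqrt(69)/50 ≈ -20997.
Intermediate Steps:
y = 13 (y = 10 + (26 - 23) = 10 + 3 = 13)
W(M, l) = sqrt(M**2 + l**2)/4
k(V) = 13 - sqrt(V**2 + 25*V)/4 (k(V) = 13 - sqrt((-5*sqrt(V))**2 + V**2)/4 = 13 - sqrt(25*V + V**2)/4 = 13 - sqrt(V**2 + 25*V)/4)
-98546/k(-48) = -98546/(13 - 4*sqrt(69)/4) = -98546/(13 - sqrt(69))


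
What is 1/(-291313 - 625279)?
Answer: -1/916592 ≈ -1.0910e-6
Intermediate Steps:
1/(-291313 - 625279) = 1/(-916592) = -1/916592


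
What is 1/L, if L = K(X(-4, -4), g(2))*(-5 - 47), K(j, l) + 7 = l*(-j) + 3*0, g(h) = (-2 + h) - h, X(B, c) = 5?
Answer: -1/156 ≈ -0.0064103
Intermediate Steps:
g(h) = -2
K(j, l) = -7 - j*l (K(j, l) = -7 + (l*(-j) + 3*0) = -7 + (-j*l + 0) = -7 - j*l)
L = -156 (L = (-7 - 1*5*(-2))*(-5 - 47) = (-7 + 10)*(-52) = 3*(-52) = -156)
1/L = 1/(-156) = -1/156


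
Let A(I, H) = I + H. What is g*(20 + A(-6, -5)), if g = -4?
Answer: -36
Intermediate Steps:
A(I, H) = H + I
g*(20 + A(-6, -5)) = -4*(20 + (-5 - 6)) = -4*(20 - 11) = -4*9 = -36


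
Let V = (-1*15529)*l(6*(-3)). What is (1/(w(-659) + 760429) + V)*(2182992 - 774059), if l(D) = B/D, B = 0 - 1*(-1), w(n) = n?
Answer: 4155812851238171/3418965 ≈ 1.2155e+9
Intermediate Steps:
B = 1 (B = 0 + 1 = 1)
l(D) = 1/D
V = 15529/18 (V = (-1*15529)/((6*(-3))) = -15529/(-18) = -15529*(-1/18) = 15529/18 ≈ 862.72)
(1/(w(-659) + 760429) + V)*(2182992 - 774059) = (1/(-659 + 760429) + 15529/18)*(2182992 - 774059) = (1/759770 + 15529/18)*1408933 = (2949617087/3418965)*1408933 = 4155812851238171/3418965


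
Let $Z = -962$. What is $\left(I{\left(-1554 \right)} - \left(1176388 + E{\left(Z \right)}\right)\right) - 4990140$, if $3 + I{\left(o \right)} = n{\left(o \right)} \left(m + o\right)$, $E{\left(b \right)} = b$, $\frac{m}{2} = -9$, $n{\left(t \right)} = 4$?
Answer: $-6171857$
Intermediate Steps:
$m = -18$ ($m = 2 \left(-9\right) = -18$)
$I{\left(o \right)} = -75 + 4 o$ ($I{\left(o \right)} = -3 + 4 \left(-18 + o\right) = -3 + \left(-72 + 4 o\right) = -75 + 4 o$)
$\left(I{\left(-1554 \right)} - \left(1176388 + E{\left(Z \right)}\right)\right) - 4990140 = \left(\left(-75 + 4 \left(-1554\right)\right) - \left(1176388 - 962\right)\right) - 4990140 = \left(\left(-75 - 6216\right) - 1175426\right) - 4990140 = \left(-6291 - 1175426\right) - 4990140 = -1181717 - 4990140 = -6171857$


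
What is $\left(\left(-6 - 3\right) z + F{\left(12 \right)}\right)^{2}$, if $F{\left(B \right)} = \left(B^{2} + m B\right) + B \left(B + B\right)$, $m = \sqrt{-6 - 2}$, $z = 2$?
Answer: $170244 + 19872 i \sqrt{2} \approx 1.7024 \cdot 10^{5} + 28103.0 i$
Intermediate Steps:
$m = 2 i \sqrt{2}$ ($m = \sqrt{-8} = 2 i \sqrt{2} \approx 2.8284 i$)
$F{\left(B \right)} = 3 B^{2} + 2 i B \sqrt{2}$ ($F{\left(B \right)} = \left(B^{2} + 2 i \sqrt{2} B\right) + B \left(B + B\right) = \left(B^{2} + 2 i B \sqrt{2}\right) + B 2 B = \left(B^{2} + 2 i B \sqrt{2}\right) + 2 B^{2} = 3 B^{2} + 2 i B \sqrt{2}$)
$\left(\left(-6 - 3\right) z + F{\left(12 \right)}\right)^{2} = \left(\left(-6 - 3\right) 2 + 12 \left(3 \cdot 12 + 2 i \sqrt{2}\right)\right)^{2} = \left(\left(-9\right) 2 + 12 \left(36 + 2 i \sqrt{2}\right)\right)^{2} = \left(-18 + \left(432 + 24 i \sqrt{2}\right)\right)^{2} = \left(414 + 24 i \sqrt{2}\right)^{2}$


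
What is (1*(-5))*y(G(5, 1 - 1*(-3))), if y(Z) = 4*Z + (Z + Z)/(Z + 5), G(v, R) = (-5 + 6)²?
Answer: -65/3 ≈ -21.667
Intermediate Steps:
G(v, R) = 1 (G(v, R) = 1² = 1)
y(Z) = 4*Z + 2*Z/(5 + Z) (y(Z) = 4*Z + (2*Z)/(5 + Z) = 4*Z + 2*Z/(5 + Z))
(1*(-5))*y(G(5, 1 - 1*(-3))) = (1*(-5))*(2*1*(11 + 2*1)/(5 + 1)) = -10*(11 + 2)/6 = -10*13/6 = -5*13/3 = -65/3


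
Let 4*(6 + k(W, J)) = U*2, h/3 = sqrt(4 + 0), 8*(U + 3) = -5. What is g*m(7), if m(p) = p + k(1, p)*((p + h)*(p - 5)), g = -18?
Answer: 14121/4 ≈ 3530.3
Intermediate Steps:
U = -29/8 (U = -3 + (1/8)*(-5) = -3 - 5/8 = -29/8 ≈ -3.6250)
h = 6 (h = 3*sqrt(4 + 0) = 3*sqrt(4) = 3*2 = 6)
k(W, J) = -125/16 (k(W, J) = -6 + (-29/8*2)/4 = -6 + (1/4)*(-29/4) = -6 - 29/16 = -125/16)
m(p) = p - 125*(-5 + p)*(6 + p)/16 (m(p) = p - 125*(p + 6)*(p - 5)/16 = p - 125*(6 + p)*(-5 + p)/16 = p - 125*(-5 + p)*(6 + p)/16)
g*m(7) = -18*(1875/8 - 125/16*7**2 - 109/16*7) = -18*(1875/8 - 125/16*49 - 763/16) = -18*(1875/8 - 6125/16 - 763/16) = -18*(-1569/8) = 14121/4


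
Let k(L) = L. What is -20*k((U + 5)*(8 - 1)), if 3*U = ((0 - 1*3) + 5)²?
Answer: -2660/3 ≈ -886.67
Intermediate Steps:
U = 4/3 (U = ((0 - 1*3) + 5)²/3 = ((0 - 3) + 5)²/3 = (-3 + 5)²/3 = (⅓)*2² = (⅓)*4 = 4/3 ≈ 1.3333)
-20*k((U + 5)*(8 - 1)) = -20*(4/3 + 5)*(8 - 1) = -380*7/3 = -20*133/3 = -2660/3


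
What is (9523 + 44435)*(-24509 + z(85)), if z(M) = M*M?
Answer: -932610072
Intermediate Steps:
z(M) = M²
(9523 + 44435)*(-24509 + z(85)) = (9523 + 44435)*(-24509 + 85²) = 53958*(-24509 + 7225) = 53958*(-17284) = -932610072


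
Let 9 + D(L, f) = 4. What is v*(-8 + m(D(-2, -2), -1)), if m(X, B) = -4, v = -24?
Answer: 288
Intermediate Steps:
D(L, f) = -5 (D(L, f) = -9 + 4 = -5)
v*(-8 + m(D(-2, -2), -1)) = -24*(-8 - 4) = -24*(-12) = 288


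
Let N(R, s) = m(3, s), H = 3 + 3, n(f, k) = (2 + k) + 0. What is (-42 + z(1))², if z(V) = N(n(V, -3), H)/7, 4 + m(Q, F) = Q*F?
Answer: 1600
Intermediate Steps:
n(f, k) = 2 + k
H = 6
m(Q, F) = -4 + F*Q (m(Q, F) = -4 + Q*F = -4 + F*Q)
N(R, s) = -4 + 3*s (N(R, s) = -4 + s*3 = -4 + 3*s)
z(V) = 2 (z(V) = (-4 + 3*6)/7 = (-4 + 18)*(⅐) = 14*(⅐) = 2)
(-42 + z(1))² = (-42 + 2)² = (-40)² = 1600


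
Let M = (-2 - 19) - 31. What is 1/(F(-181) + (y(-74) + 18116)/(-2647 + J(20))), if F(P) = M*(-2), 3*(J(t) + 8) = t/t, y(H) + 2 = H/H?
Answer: 7964/773911 ≈ 0.010291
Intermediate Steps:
y(H) = -1 (y(H) = -2 + H/H = -2 + 1 = -1)
M = -52 (M = -21 - 31 = -52)
J(t) = -23/3 (J(t) = -8 + (t/t)/3 = -8 + (1/3)*1 = -8 + 1/3 = -23/3)
F(P) = 104 (F(P) = -52*(-2) = 104)
1/(F(-181) + (y(-74) + 18116)/(-2647 + J(20))) = 1/(104 + (-1 + 18116)/(-2647 - 23/3)) = 1/(104 + 18115/(-7964/3)) = 1/(104 + 18115*(-3/7964)) = 1/(104 - 54345/7964) = 1/(773911/7964) = 7964/773911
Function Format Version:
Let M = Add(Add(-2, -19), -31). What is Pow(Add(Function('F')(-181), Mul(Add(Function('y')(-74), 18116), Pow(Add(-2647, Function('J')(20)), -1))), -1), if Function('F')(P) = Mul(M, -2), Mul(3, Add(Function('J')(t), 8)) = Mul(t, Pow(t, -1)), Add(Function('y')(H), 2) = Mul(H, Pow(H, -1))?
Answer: Rational(7964, 773911) ≈ 0.010291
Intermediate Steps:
Function('y')(H) = -1 (Function('y')(H) = Add(-2, Mul(H, Pow(H, -1))) = Add(-2, 1) = -1)
M = -52 (M = Add(-21, -31) = -52)
Function('J')(t) = Rational(-23, 3) (Function('J')(t) = Add(-8, Mul(Rational(1, 3), Mul(t, Pow(t, -1)))) = Add(-8, Mul(Rational(1, 3), 1)) = Add(-8, Rational(1, 3)) = Rational(-23, 3))
Function('F')(P) = 104 (Function('F')(P) = Mul(-52, -2) = 104)
Pow(Add(Function('F')(-181), Mul(Add(Function('y')(-74), 18116), Pow(Add(-2647, Function('J')(20)), -1))), -1) = Pow(Add(104, Mul(Add(-1, 18116), Pow(Add(-2647, Rational(-23, 3)), -1))), -1) = Pow(Add(104, Mul(18115, Pow(Rational(-7964, 3), -1))), -1) = Pow(Add(104, Mul(18115, Rational(-3, 7964))), -1) = Pow(Add(104, Rational(-54345, 7964)), -1) = Pow(Rational(773911, 7964), -1) = Rational(7964, 773911)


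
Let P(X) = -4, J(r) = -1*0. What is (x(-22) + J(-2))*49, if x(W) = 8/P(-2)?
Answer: -98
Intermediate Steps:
J(r) = 0
x(W) = -2 (x(W) = 8/(-4) = 8*(-¼) = -2)
(x(-22) + J(-2))*49 = (-2 + 0)*49 = -2*49 = -98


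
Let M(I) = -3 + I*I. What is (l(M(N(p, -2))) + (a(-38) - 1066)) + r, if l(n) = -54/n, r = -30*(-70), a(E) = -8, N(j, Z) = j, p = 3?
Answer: 1017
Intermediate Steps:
M(I) = -3 + I**2
r = 2100
(l(M(N(p, -2))) + (a(-38) - 1066)) + r = (-54/(-3 + 3**2) + (-8 - 1066)) + 2100 = (-54/(-3 + 9) - 1074) + 2100 = (-54/6 - 1074) + 2100 = (-54*1/6 - 1074) + 2100 = (-9 - 1074) + 2100 = -1083 + 2100 = 1017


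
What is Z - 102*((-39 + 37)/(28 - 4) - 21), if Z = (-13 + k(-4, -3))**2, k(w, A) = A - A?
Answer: 4639/2 ≈ 2319.5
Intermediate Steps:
k(w, A) = 0
Z = 169 (Z = (-13 + 0)**2 = (-13)**2 = 169)
Z - 102*((-39 + 37)/(28 - 4) - 21) = 169 - 102*((-39 + 37)/(28 - 4) - 21) = 169 - 102*(-2/24 - 21) = 169 - 102*(-2*1/24 - 21) = 169 - 102*(-1/12 - 21) = 169 - 102*(-253/12) = 169 + 4301/2 = 4639/2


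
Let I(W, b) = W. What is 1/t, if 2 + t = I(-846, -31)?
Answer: -1/848 ≈ -0.0011792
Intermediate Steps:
t = -848 (t = -2 - 846 = -848)
1/t = 1/(-848) = -1/848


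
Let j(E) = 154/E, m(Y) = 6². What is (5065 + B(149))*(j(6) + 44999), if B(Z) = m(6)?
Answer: 689012474/3 ≈ 2.2967e+8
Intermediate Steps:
m(Y) = 36
B(Z) = 36
(5065 + B(149))*(j(6) + 44999) = (5065 + 36)*(154/6 + 44999) = 5101*(154*(⅙) + 44999) = 5101*(77/3 + 44999) = 5101*(135074/3) = 689012474/3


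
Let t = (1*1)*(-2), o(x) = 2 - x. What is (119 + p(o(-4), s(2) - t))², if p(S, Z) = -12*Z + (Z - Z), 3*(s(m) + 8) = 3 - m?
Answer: 34969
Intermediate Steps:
s(m) = -7 - m/3 (s(m) = -8 + (3 - m)/3 = -8 + (1 - m/3) = -7 - m/3)
t = -2 (t = 1*(-2) = -2)
p(S, Z) = -12*Z (p(S, Z) = -12*Z + 0 = -12*Z)
(119 + p(o(-4), s(2) - t))² = (119 - 12*((-7 - ⅓*2) - 1*(-2)))² = (119 - 12*((-7 - ⅔) + 2))² = (119 - 12*(-23/3 + 2))² = (119 - 12*(-17/3))² = (119 + 68)² = 187² = 34969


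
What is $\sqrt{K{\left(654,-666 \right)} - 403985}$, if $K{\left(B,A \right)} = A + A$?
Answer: $i \sqrt{405317} \approx 636.65 i$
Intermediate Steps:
$K{\left(B,A \right)} = 2 A$
$\sqrt{K{\left(654,-666 \right)} - 403985} = \sqrt{2 \left(-666\right) - 403985} = \sqrt{-1332 - 403985} = \sqrt{-405317} = i \sqrt{405317}$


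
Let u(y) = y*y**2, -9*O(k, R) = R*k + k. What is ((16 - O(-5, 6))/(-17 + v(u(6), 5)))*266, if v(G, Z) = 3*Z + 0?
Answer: -14497/9 ≈ -1610.8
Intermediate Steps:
O(k, R) = -k/9 - R*k/9 (O(k, R) = -(R*k + k)/9 = -(k + R*k)/9 = -k/9 - R*k/9)
u(y) = y**3
v(G, Z) = 3*Z
((16 - O(-5, 6))/(-17 + v(u(6), 5)))*266 = ((16 - (-1)*(-5)*(1 + 6)/9)/(-17 + 3*5))*266 = ((16 - (-1)*(-5)*7/9)/(-17 + 15))*266 = ((16 - 1*35/9)/(-2))*266 = ((16 - 35/9)*(-1/2))*266 = ((109/9)*(-1/2))*266 = -109/18*266 = -14497/9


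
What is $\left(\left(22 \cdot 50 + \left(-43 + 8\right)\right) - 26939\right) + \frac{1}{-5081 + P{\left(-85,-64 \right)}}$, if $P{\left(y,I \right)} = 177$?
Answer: $- \frac{126886097}{4904} \approx -25874.0$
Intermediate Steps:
$\left(\left(22 \cdot 50 + \left(-43 + 8\right)\right) - 26939\right) + \frac{1}{-5081 + P{\left(-85,-64 \right)}} = \left(\left(22 \cdot 50 + \left(-43 + 8\right)\right) - 26939\right) + \frac{1}{-5081 + 177} = \left(\left(1100 - 35\right) - 26939\right) + \frac{1}{-4904} = \left(1065 - 26939\right) - \frac{1}{4904} = -25874 - \frac{1}{4904} = - \frac{126886097}{4904}$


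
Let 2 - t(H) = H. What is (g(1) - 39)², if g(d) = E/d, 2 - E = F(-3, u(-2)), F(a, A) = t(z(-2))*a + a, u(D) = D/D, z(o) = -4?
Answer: 256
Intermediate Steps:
t(H) = 2 - H
u(D) = 1
F(a, A) = 7*a (F(a, A) = (2 - 1*(-4))*a + a = (2 + 4)*a + a = 6*a + a = 7*a)
E = 23 (E = 2 - 7*(-3) = 2 - 1*(-21) = 2 + 21 = 23)
g(d) = 23/d
(g(1) - 39)² = (23/1 - 39)² = (23*1 - 39)² = (23 - 39)² = (-16)² = 256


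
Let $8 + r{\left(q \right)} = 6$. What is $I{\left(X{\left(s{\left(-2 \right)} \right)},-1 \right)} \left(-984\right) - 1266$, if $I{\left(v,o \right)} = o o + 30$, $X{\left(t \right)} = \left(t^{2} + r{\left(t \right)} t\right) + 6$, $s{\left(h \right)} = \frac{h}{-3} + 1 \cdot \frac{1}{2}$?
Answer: $-31770$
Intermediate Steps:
$r{\left(q \right)} = -2$ ($r{\left(q \right)} = -8 + 6 = -2$)
$s{\left(h \right)} = \frac{1}{2} - \frac{h}{3}$ ($s{\left(h \right)} = h \left(- \frac{1}{3}\right) + 1 \cdot \frac{1}{2} = - \frac{h}{3} + \frac{1}{2} = \frac{1}{2} - \frac{h}{3}$)
$X{\left(t \right)} = 6 + t^{2} - 2 t$ ($X{\left(t \right)} = \left(t^{2} - 2 t\right) + 6 = 6 + t^{2} - 2 t$)
$I{\left(v,o \right)} = 30 + o^{2}$ ($I{\left(v,o \right)} = o^{2} + 30 = 30 + o^{2}$)
$I{\left(X{\left(s{\left(-2 \right)} \right)},-1 \right)} \left(-984\right) - 1266 = \left(30 + \left(-1\right)^{2}\right) \left(-984\right) - 1266 = \left(30 + 1\right) \left(-984\right) - 1266 = 31 \left(-984\right) - 1266 = -30504 - 1266 = -31770$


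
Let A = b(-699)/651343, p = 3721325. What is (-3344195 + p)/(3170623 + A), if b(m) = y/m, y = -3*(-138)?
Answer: 57234349642470/481183001528399 ≈ 0.11895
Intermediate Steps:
y = 414
b(m) = 414/m
A = -138/151762919 (A = (414/(-699))/651343 = (414*(-1/699))*(1/651343) = -138/233*1/651343 = -138/151762919 ≈ -9.0931e-7)
(-3344195 + p)/(3170623 + A) = (-3344195 + 3721325)/(3170623 - 138/151762919) = 377130/(481183001528399/151762919) = 377130*(151762919/481183001528399) = 57234349642470/481183001528399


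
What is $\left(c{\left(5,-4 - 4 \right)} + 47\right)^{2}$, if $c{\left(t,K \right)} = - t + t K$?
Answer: $4$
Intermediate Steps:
$c{\left(t,K \right)} = - t + K t$
$\left(c{\left(5,-4 - 4 \right)} + 47\right)^{2} = \left(5 \left(-1 - 8\right) + 47\right)^{2} = \left(5 \left(-9\right) + 47\right)^{2} = \left(-45 + 47\right)^{2} = 2^{2} = 4$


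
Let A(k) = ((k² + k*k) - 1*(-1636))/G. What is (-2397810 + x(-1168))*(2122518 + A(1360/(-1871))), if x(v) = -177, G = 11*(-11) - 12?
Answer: -338529768125132602098/66512179 ≈ -5.0897e+12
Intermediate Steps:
G = -133 (G = -121 - 12 = -133)
A(k) = -1636/133 - 2*k²/133 (A(k) = ((k² + k*k) - 1*(-1636))/(-133) = ((k² + k²) + 1636)*(-1/133) = (2*k² + 1636)*(-1/133) = (1636 + 2*k²)*(-1/133) = -1636/133 - 2*k²/133)
(-2397810 + x(-1168))*(2122518 + A(1360/(-1871))) = (-2397810 - 177)*(2122518 + (-1636/133 - 2*(1360/(-1871))²/133)) = -2397987*(2122518 + (-1636/133 - 2*(1360*(-1/1871))²/133)) = -2397987*(2122518 + (-1636/133 - 2*(-1360/1871)²/133)) = -2397987*(2122518 + (-1636/133 - 2/133*1849600/3500641)) = -2397987*(2122518 + (-1636/133 - 3699200/465585253)) = -2397987*(2122518 - 818678268/66512179) = -2397987*141172478468454/66512179 = -338529768125132602098/66512179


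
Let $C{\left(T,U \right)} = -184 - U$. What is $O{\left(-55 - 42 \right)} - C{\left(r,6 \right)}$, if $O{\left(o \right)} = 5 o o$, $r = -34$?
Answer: $47235$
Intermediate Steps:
$O{\left(o \right)} = 5 o^{2}$
$O{\left(-55 - 42 \right)} - C{\left(r,6 \right)} = 5 \left(-55 - 42\right)^{2} - \left(-184 - 6\right) = 5 \left(-97\right)^{2} - -190 = 5 \cdot 9409 + 190 = 47045 + 190 = 47235$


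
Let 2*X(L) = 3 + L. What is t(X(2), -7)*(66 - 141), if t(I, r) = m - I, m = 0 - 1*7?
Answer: 1425/2 ≈ 712.50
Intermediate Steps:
X(L) = 3/2 + L/2 (X(L) = (3 + L)/2 = 3/2 + L/2)
m = -7 (m = 0 - 7 = -7)
t(I, r) = -7 - I
t(X(2), -7)*(66 - 141) = (-7 - (3/2 + (1/2)*2))*(66 - 141) = (-7 - (3/2 + 1))*(-75) = (-7 - 1*5/2)*(-75) = (-7 - 5/2)*(-75) = -19/2*(-75) = 1425/2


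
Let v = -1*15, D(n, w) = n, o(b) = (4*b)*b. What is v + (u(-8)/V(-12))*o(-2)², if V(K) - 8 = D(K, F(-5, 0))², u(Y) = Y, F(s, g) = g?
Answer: -541/19 ≈ -28.474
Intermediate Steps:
o(b) = 4*b²
V(K) = 8 + K²
v = -15
v + (u(-8)/V(-12))*o(-2)² = -15 + (-8/(8 + (-12)²))*(4*(-2)²)² = -15 + (-8/(8 + 144))*(4*4)² = -15 - 8/152*16² = -15 - 8*1/152*256 = -15 - 1/19*256 = -15 - 256/19 = -541/19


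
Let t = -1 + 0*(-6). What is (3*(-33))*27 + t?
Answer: -2674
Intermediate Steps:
t = -1 (t = -1 + 0 = -1)
(3*(-33))*27 + t = (3*(-33))*27 - 1 = -99*27 - 1 = -2673 - 1 = -2674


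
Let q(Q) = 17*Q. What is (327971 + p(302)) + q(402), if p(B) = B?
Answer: 335107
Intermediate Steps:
(327971 + p(302)) + q(402) = (327971 + 302) + 17*402 = 328273 + 6834 = 335107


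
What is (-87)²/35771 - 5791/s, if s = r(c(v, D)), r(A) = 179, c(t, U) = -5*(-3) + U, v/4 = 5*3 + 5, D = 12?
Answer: -205795010/6403009 ≈ -32.140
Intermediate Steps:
v = 80 (v = 4*(5*3 + 5) = 4*(15 + 5) = 4*20 = 80)
c(t, U) = 15 + U
s = 179
(-87)²/35771 - 5791/s = (-87)²/35771 - 5791/179 = 7569*(1/35771) - 5791*1/179 = 7569/35771 - 5791/179 = -205795010/6403009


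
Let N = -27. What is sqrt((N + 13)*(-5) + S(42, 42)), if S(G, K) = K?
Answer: 4*sqrt(7) ≈ 10.583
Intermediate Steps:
sqrt((N + 13)*(-5) + S(42, 42)) = sqrt((-27 + 13)*(-5) + 42) = sqrt(-14*(-5) + 42) = sqrt(70 + 42) = sqrt(112) = 4*sqrt(7)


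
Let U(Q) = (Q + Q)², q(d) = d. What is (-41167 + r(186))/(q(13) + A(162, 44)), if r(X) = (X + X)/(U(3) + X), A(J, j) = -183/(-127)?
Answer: -193435859/67858 ≈ -2850.6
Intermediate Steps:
U(Q) = 4*Q² (U(Q) = (2*Q)² = 4*Q²)
A(J, j) = 183/127 (A(J, j) = -183*(-1/127) = 183/127)
r(X) = 2*X/(36 + X) (r(X) = (X + X)/(4*3² + X) = (2*X)/(4*9 + X) = (2*X)/(36 + X) = 2*X/(36 + X))
(-41167 + r(186))/(q(13) + A(162, 44)) = (-41167 + 2*186/(36 + 186))/(13 + 183/127) = (-41167 + 2*186/222)/(1834/127) = (-41167 + 2*186*(1/222))*(127/1834) = (-41167 + 62/37)*(127/1834) = -1523117/37*127/1834 = -193435859/67858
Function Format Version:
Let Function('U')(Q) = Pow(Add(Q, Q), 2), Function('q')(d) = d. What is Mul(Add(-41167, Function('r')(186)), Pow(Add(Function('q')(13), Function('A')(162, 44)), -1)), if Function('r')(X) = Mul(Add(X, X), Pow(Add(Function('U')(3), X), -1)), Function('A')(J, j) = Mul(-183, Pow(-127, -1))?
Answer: Rational(-193435859, 67858) ≈ -2850.6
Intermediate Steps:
Function('U')(Q) = Mul(4, Pow(Q, 2)) (Function('U')(Q) = Pow(Mul(2, Q), 2) = Mul(4, Pow(Q, 2)))
Function('A')(J, j) = Rational(183, 127) (Function('A')(J, j) = Mul(-183, Rational(-1, 127)) = Rational(183, 127))
Function('r')(X) = Mul(2, X, Pow(Add(36, X), -1)) (Function('r')(X) = Mul(Add(X, X), Pow(Add(Mul(4, Pow(3, 2)), X), -1)) = Mul(Mul(2, X), Pow(Add(Mul(4, 9), X), -1)) = Mul(Mul(2, X), Pow(Add(36, X), -1)) = Mul(2, X, Pow(Add(36, X), -1)))
Mul(Add(-41167, Function('r')(186)), Pow(Add(Function('q')(13), Function('A')(162, 44)), -1)) = Mul(Add(-41167, Mul(2, 186, Pow(Add(36, 186), -1))), Pow(Add(13, Rational(183, 127)), -1)) = Mul(Add(-41167, Mul(2, 186, Pow(222, -1))), Pow(Rational(1834, 127), -1)) = Mul(Add(-41167, Mul(2, 186, Rational(1, 222))), Rational(127, 1834)) = Mul(Add(-41167, Rational(62, 37)), Rational(127, 1834)) = Mul(Rational(-1523117, 37), Rational(127, 1834)) = Rational(-193435859, 67858)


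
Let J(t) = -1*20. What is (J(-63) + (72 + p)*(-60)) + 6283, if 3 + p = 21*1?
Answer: 863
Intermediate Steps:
J(t) = -20
p = 18 (p = -3 + 21*1 = -3 + 21 = 18)
(J(-63) + (72 + p)*(-60)) + 6283 = (-20 + (72 + 18)*(-60)) + 6283 = (-20 + 90*(-60)) + 6283 = (-20 - 5400) + 6283 = -5420 + 6283 = 863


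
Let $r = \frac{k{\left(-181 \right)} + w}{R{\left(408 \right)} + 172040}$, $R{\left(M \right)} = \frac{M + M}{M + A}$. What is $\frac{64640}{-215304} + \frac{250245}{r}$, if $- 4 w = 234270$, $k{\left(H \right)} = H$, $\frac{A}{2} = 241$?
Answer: $- \frac{206243109967929232}{281435511729} \approx -7.3283 \cdot 10^{5}$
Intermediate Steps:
$A = 482$ ($A = 2 \cdot 241 = 482$)
$w = - \frac{117135}{2}$ ($w = \left(- \frac{1}{4}\right) 234270 = - \frac{117135}{2} \approx -58568.0$)
$R{\left(M \right)} = \frac{2 M}{482 + M}$ ($R{\left(M \right)} = \frac{M + M}{M + 482} = \frac{2 M}{482 + M}$)
$r = - \frac{52286165}{153116416}$ ($r = \frac{-181 - \frac{117135}{2}}{2 \cdot 408 \frac{1}{482 + 408} + 172040} = - \frac{117497}{2 \left(2 \cdot 408 \cdot \frac{1}{890} + 172040\right)} = - \frac{117497}{2 \left(\frac{408}{445} + 172040\right)} = - \frac{117497}{2 \cdot \frac{76558208}{445}} = \left(- \frac{117497}{2}\right) \frac{445}{76558208} = - \frac{52286165}{153116416} \approx -0.34148$)
$\frac{64640}{-215304} + \frac{250245}{r} = \frac{64640}{-215304} + \frac{250245}{- \frac{52286165}{153116416}} = 64640 \left(- \frac{1}{215304}\right) + 250245 \left(- \frac{153116416}{52286165}\right) = - \frac{8080}{26913} - \frac{7663323504384}{10457233} = - \frac{206243109967929232}{281435511729}$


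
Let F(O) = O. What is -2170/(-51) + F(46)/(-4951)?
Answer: 10741324/252501 ≈ 42.540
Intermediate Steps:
-2170/(-51) + F(46)/(-4951) = -2170/(-51) + 46/(-4951) = -2170*(-1/51) + 46*(-1/4951) = 2170/51 - 46/4951 = 10741324/252501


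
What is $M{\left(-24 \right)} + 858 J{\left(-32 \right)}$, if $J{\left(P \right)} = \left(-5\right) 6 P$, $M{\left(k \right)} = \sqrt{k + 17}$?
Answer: $823680 + i \sqrt{7} \approx 8.2368 \cdot 10^{5} + 2.6458 i$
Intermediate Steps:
$M{\left(k \right)} = \sqrt{17 + k}$
$J{\left(P \right)} = - 30 P$
$M{\left(-24 \right)} + 858 J{\left(-32 \right)} = \sqrt{17 - 24} + 858 \left(\left(-30\right) \left(-32\right)\right) = \sqrt{-7} + 858 \cdot 960 = i \sqrt{7} + 823680 = 823680 + i \sqrt{7}$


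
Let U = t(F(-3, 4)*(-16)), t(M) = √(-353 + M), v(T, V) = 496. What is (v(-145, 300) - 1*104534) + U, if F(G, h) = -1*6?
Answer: -104038 + I*√257 ≈ -1.0404e+5 + 16.031*I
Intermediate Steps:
F(G, h) = -6
U = I*√257 (U = √(-353 - 6*(-16)) = √(-353 + 96) = √(-257) = I*√257 ≈ 16.031*I)
(v(-145, 300) - 1*104534) + U = (496 - 1*104534) + I*√257 = (496 - 104534) + I*√257 = -104038 + I*√257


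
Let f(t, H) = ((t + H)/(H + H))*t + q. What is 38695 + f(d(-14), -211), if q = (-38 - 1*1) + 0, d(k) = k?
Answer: 8154841/211 ≈ 38649.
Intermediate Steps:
q = -39 (q = (-38 - 1) + 0 = -39 + 0 = -39)
f(t, H) = -39 + t*(H + t)/(2*H) (f(t, H) = ((t + H)/(H + H))*t - 39 = ((H + t)/((2*H)))*t - 39 = ((H + t)*(1/(2*H)))*t - 39 = ((H + t)/(2*H))*t - 39 = t*(H + t)/(2*H) - 39 = -39 + t*(H + t)/(2*H))
38695 + f(d(-14), -211) = 38695 + (½)*((-14)² - 211*(-78 - 14))/(-211) = 38695 + (½)*(-1/211)*(196 - 211*(-92)) = 38695 + (½)*(-1/211)*(196 + 19412) = 38695 + (½)*(-1/211)*19608 = 38695 - 9804/211 = 8154841/211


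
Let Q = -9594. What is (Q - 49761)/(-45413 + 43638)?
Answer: 11871/355 ≈ 33.439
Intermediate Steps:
(Q - 49761)/(-45413 + 43638) = (-9594 - 49761)/(-45413 + 43638) = -59355/(-1775) = -59355*(-1/1775) = 11871/355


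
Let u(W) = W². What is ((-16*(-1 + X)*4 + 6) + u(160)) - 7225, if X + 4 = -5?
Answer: 19021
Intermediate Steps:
X = -9 (X = -4 - 5 = -9)
((-16*(-1 + X)*4 + 6) + u(160)) - 7225 = ((-16*(-1 - 9)*4 + 6) + 160²) - 7225 = ((-(-160)*4 + 6) + 25600) - 7225 = ((-16*(-40) + 6) + 25600) - 7225 = ((640 + 6) + 25600) - 7225 = (646 + 25600) - 7225 = 26246 - 7225 = 19021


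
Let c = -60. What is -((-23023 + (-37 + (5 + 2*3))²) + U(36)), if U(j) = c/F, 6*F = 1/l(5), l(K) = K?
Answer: 24147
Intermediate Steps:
F = 1/30 (F = (⅙)/5 = (⅙)*(⅕) = 1/30 ≈ 0.033333)
U(j) = -1800 (U(j) = -60/1/30 = -60*30 = -1800)
-((-23023 + (-37 + (5 + 2*3))²) + U(36)) = -((-23023 + (-37 + (5 + 2*3))²) - 1800) = -((-23023 + (-37 + (5 + 6))²) - 1800) = -((-23023 + (-37 + 11)²) - 1800) = -((-23023 + (-26)²) - 1800) = -((-23023 + 676) - 1800) = -(-22347 - 1800) = -1*(-24147) = 24147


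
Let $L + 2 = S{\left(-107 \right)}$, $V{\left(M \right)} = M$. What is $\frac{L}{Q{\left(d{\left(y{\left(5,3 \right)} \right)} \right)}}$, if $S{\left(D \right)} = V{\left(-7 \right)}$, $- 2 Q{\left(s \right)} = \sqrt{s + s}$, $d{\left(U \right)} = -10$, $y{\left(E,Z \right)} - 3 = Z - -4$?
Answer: $- \frac{9 i \sqrt{5}}{5} \approx - 4.0249 i$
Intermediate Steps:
$y{\left(E,Z \right)} = 7 + Z$ ($y{\left(E,Z \right)} = 3 + \left(Z - -4\right) = 3 + \left(Z + 4\right) = 3 + \left(4 + Z\right) = 7 + Z$)
$Q{\left(s \right)} = - \frac{\sqrt{2} \sqrt{s}}{2}$ ($Q{\left(s \right)} = - \frac{\sqrt{s + s}}{2} = - \frac{\sqrt{2 s}}{2} = - \frac{\sqrt{2} \sqrt{s}}{2}$)
$S{\left(D \right)} = -7$
$L = -9$ ($L = -2 - 7 = -9$)
$\frac{L}{Q{\left(d{\left(y{\left(5,3 \right)} \right)} \right)}} = - \frac{9}{\left(- \frac{1}{2}\right) \sqrt{2} \sqrt{-10}} = - \frac{9}{\left(- \frac{1}{2}\right) \sqrt{2} i \sqrt{10}} = - \frac{9}{\left(-1\right) i \sqrt{5}} = - 9 \frac{i \sqrt{5}}{5} = - \frac{9 i \sqrt{5}}{5}$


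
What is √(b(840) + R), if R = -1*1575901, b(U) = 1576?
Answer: 15*I*√6997 ≈ 1254.7*I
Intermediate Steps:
R = -1575901
√(b(840) + R) = √(1576 - 1575901) = √(-1574325) = 15*I*√6997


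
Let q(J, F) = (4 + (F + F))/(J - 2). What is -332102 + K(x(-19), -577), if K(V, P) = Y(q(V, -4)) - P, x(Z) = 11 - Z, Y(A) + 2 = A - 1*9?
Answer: -2320753/7 ≈ -3.3154e+5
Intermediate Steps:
q(J, F) = (4 + 2*F)/(-2 + J)
Y(A) = -11 + A (Y(A) = -2 + (A - 1*9) = -2 + (A - 9) = -2 + (-9 + A) = -11 + A)
K(V, P) = -11 - P - 4/(-2 + V) (K(V, P) = (-11 + 2*(2 - 4)/(-2 + V)) - P = (-11 + 2*(-2)/(-2 + V)) - P = (-11 - 4/(-2 + V)) - P = -11 - P - 4/(-2 + V))
-332102 + K(x(-19), -577) = -332102 + (-4 + (-11 - 1*(-577))*(-2 + (11 - 1*(-19))))/(-2 + (11 - 1*(-19))) = -332102 + (-4 + (-11 + 577)*(-2 + (11 + 19)))/(-2 + (11 + 19)) = -332102 + (-4 + 566*(-2 + 30))/(-2 + 30) = -332102 + (-4 + 566*28)/28 = -332102 + (-4 + 15848)/28 = -332102 + (1/28)*15844 = -332102 + 3961/7 = -2320753/7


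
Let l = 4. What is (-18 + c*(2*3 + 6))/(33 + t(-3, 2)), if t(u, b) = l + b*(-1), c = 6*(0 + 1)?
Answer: 54/35 ≈ 1.5429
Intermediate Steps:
c = 6 (c = 6*1 = 6)
t(u, b) = 4 - b (t(u, b) = 4 + b*(-1) = 4 - b)
(-18 + c*(2*3 + 6))/(33 + t(-3, 2)) = (-18 + 6*(2*3 + 6))/(33 + (4 - 1*2)) = (-18 + 6*(6 + 6))/(33 + (4 - 2)) = (-18 + 6*12)/(33 + 2) = (-18 + 72)/35 = (1/35)*54 = 54/35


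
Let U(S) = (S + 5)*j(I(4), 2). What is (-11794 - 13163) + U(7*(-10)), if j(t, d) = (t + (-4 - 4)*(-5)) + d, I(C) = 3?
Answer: -27882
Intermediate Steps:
j(t, d) = 40 + d + t (j(t, d) = (t - 8*(-5)) + d = (t + 40) + d = (40 + t) + d = 40 + d + t)
U(S) = 225 + 45*S (U(S) = (S + 5)*(40 + 2 + 3) = (5 + S)*45 = 225 + 45*S)
(-11794 - 13163) + U(7*(-10)) = (-11794 - 13163) + (225 + 45*(7*(-10))) = -24957 + (225 + 45*(-70)) = -24957 + (225 - 3150) = -24957 - 2925 = -27882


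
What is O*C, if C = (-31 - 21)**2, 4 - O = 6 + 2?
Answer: -10816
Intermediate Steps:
O = -4 (O = 4 - (6 + 2) = 4 - 1*8 = 4 - 8 = -4)
C = 2704 (C = (-52)**2 = 2704)
O*C = -4*2704 = -10816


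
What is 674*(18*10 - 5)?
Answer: 117950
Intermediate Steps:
674*(18*10 - 5) = 674*(180 - 5) = 674*175 = 117950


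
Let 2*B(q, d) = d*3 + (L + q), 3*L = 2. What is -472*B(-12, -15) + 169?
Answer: 40391/3 ≈ 13464.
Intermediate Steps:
L = 2/3 (L = (1/3)*2 = 2/3 ≈ 0.66667)
B(q, d) = 1/3 + q/2 + 3*d/2 (B(q, d) = (d*3 + (2/3 + q))/2 = (3*d + (2/3 + q))/2 = (2/3 + q + 3*d)/2 = 1/3 + q/2 + 3*d/2)
-472*B(-12, -15) + 169 = -472*(1/3 + (1/2)*(-12) + (3/2)*(-15)) + 169 = -472*(1/3 - 6 - 45/2) + 169 = -472*(-169/6) + 169 = 39884/3 + 169 = 40391/3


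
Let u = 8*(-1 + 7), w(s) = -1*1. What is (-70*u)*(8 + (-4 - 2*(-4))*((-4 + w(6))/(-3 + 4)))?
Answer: 40320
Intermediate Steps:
w(s) = -1
u = 48 (u = 8*6 = 48)
(-70*u)*(8 + (-4 - 2*(-4))*((-4 + w(6))/(-3 + 4))) = (-70*48)*(8 + (-4 - 2*(-4))*((-4 - 1)/(-3 + 4))) = -3360*(8 + (-4 + 8)*(-5/1)) = -3360*(8 + 4*(-5*1)) = -3360*(8 + 4*(-5)) = -3360*(8 - 20) = -3360*(-12) = 40320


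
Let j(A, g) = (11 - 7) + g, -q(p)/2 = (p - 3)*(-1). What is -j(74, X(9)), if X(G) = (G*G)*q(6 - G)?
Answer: 968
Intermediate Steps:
q(p) = -6 + 2*p (q(p) = -2*(p - 3)*(-1) = -2*(-3 + p)*(-1) = -2*(3 - p) = -6 + 2*p)
X(G) = G²*(6 - 2*G) (X(G) = (G*G)*(-6 + 2*(6 - G)) = G²*(-6 + (12 - 2*G)) = G²*(6 - 2*G))
j(A, g) = 4 + g
-j(74, X(9)) = -(4 + 2*9²*(3 - 1*9)) = -(4 + 2*81*(3 - 9)) = -(4 + 2*81*(-6)) = -(4 - 972) = -1*(-968) = 968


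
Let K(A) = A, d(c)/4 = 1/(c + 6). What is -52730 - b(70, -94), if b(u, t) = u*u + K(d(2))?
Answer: -115261/2 ≈ -57631.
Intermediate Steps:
d(c) = 4/(6 + c) (d(c) = 4/(c + 6) = 4/(6 + c))
b(u, t) = ½ + u² (b(u, t) = u*u + 4/(6 + 2) = u² + 4/8 = u² + 4*(⅛) = u² + ½ = ½ + u²)
-52730 - b(70, -94) = -52730 - (½ + 70²) = -52730 - (½ + 4900) = -52730 - 1*9801/2 = -52730 - 9801/2 = -115261/2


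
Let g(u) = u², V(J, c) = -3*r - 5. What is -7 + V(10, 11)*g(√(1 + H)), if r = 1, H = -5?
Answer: 25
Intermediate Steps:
V(J, c) = -8 (V(J, c) = -3*1 - 5 = -3 - 5 = -8)
-7 + V(10, 11)*g(√(1 + H)) = -7 - 8*(√(1 - 5))² = -7 - 8*(√(-4))² = -7 - 8*(2*I)² = -7 - 8*(-4) = -7 + 32 = 25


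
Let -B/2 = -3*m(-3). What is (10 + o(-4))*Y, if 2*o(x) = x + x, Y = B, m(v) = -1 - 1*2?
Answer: -108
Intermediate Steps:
m(v) = -3 (m(v) = -1 - 2 = -3)
B = -18 (B = -(-6)*(-3) = -2*9 = -18)
Y = -18
o(x) = x (o(x) = (x + x)/2 = (2*x)/2 = x)
(10 + o(-4))*Y = (10 - 4)*(-18) = 6*(-18) = -108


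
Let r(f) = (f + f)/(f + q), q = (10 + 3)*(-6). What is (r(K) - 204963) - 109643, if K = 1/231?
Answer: -5668256304/18017 ≈ -3.1461e+5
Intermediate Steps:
q = -78 (q = 13*(-6) = -78)
K = 1/231 ≈ 0.0043290
r(f) = 2*f/(-78 + f) (r(f) = (f + f)/(f - 78) = (2*f)/(-78 + f) = 2*f/(-78 + f))
(r(K) - 204963) - 109643 = (2*(1/231)/(-78 + 1/231) - 204963) - 109643 = (2*(1/231)/(-18017/231) - 204963) - 109643 = (2*(1/231)*(-231/18017) - 204963) - 109643 = (-2/18017 - 204963) - 109643 = -3692818373/18017 - 109643 = -5668256304/18017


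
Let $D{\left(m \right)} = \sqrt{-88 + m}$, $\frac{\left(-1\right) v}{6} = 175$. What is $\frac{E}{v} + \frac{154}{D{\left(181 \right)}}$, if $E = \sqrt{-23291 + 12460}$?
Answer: $\frac{154 \sqrt{93}}{93} - \frac{i \sqrt{10831}}{1050} \approx 15.969 - 0.099116 i$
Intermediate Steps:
$v = -1050$ ($v = \left(-6\right) 175 = -1050$)
$E = i \sqrt{10831}$ ($E = \sqrt{-10831} = i \sqrt{10831} \approx 104.07 i$)
$\frac{E}{v} + \frac{154}{D{\left(181 \right)}} = \frac{i \sqrt{10831}}{-1050} + \frac{154}{\sqrt{-88 + 181}} = i \sqrt{10831} \left(- \frac{1}{1050}\right) + \frac{154}{\sqrt{93}} = - \frac{i \sqrt{10831}}{1050} + 154 \frac{\sqrt{93}}{93} = - \frac{i \sqrt{10831}}{1050} + \frac{154 \sqrt{93}}{93} = \frac{154 \sqrt{93}}{93} - \frac{i \sqrt{10831}}{1050}$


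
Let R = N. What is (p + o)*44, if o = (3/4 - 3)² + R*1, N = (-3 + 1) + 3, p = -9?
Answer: -517/4 ≈ -129.25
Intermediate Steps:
N = 1 (N = -2 + 3 = 1)
R = 1
o = 97/16 (o = (3/4 - 3)² + 1*1 = ((¼)*3 - 3)² + 1 = (¾ - 3)² + 1 = (-9/4)² + 1 = 81/16 + 1 = 97/16 ≈ 6.0625)
(p + o)*44 = (-9 + 97/16)*44 = -47/16*44 = -517/4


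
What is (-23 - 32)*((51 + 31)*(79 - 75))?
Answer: -18040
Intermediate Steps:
(-23 - 32)*((51 + 31)*(79 - 75)) = -4510*4 = -55*328 = -18040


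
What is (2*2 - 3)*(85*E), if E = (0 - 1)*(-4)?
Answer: 340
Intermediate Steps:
E = 4 (E = -1*(-4) = 4)
(2*2 - 3)*(85*E) = (2*2 - 3)*(85*4) = (4 - 3)*340 = 1*340 = 340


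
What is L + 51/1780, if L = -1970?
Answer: -3506549/1780 ≈ -1970.0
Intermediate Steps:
L + 51/1780 = -1970 + 51/1780 = -3506549/1780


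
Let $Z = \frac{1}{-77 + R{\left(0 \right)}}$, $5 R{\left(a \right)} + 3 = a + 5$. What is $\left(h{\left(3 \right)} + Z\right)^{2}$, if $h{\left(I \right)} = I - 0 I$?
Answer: $\frac{1308736}{146689} \approx 8.9218$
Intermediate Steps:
$R{\left(a \right)} = \frac{2}{5} + \frac{a}{5}$ ($R{\left(a \right)} = - \frac{3}{5} + \frac{a + 5}{5} = - \frac{3}{5} + \frac{5 + a}{5} = - \frac{3}{5} + \left(1 + \frac{a}{5}\right) = \frac{2}{5} + \frac{a}{5}$)
$Z = - \frac{5}{383}$ ($Z = \frac{1}{-77 + \left(\frac{2}{5} + \frac{1}{5} \cdot 0\right)} = \frac{1}{-77 + \left(\frac{2}{5} + 0\right)} = \frac{1}{-77 + \frac{2}{5}} = \frac{1}{- \frac{383}{5}} = - \frac{5}{383} \approx -0.013055$)
$h{\left(I \right)} = I$ ($h{\left(I \right)} = I - 0 = I + 0 = I$)
$\left(h{\left(3 \right)} + Z\right)^{2} = \left(3 - \frac{5}{383}\right)^{2} = \left(\frac{1144}{383}\right)^{2} = \frac{1308736}{146689}$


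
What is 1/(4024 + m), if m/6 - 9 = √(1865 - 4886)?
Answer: 2039/8369420 - 3*I*√3021/8369420 ≈ 0.00024362 - 1.9702e-5*I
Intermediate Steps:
m = 54 + 6*I*√3021 (m = 54 + 6*√(1865 - 4886) = 54 + 6*√(-3021) = 54 + 6*(I*√3021) = 54 + 6*I*√3021 ≈ 54.0 + 329.78*I)
1/(4024 + m) = 1/(4024 + (54 + 6*I*√3021)) = 1/(4078 + 6*I*√3021)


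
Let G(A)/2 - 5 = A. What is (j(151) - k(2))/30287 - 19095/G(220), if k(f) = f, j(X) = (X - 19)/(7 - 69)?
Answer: -1195219721/28166910 ≈ -42.433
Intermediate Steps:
G(A) = 10 + 2*A
j(X) = 19/62 - X/62 (j(X) = (-19 + X)/(-62) = (-19 + X)*(-1/62) = 19/62 - X/62)
(j(151) - k(2))/30287 - 19095/G(220) = ((19/62 - 1/62*151) - 1*2)/30287 - 19095/(10 + 2*220) = ((19/62 - 151/62) - 2)*(1/30287) - 19095/(10 + 440) = (-66/31 - 2)*(1/30287) - 19095/450 = -128/31*1/30287 - 19095*1/450 = -128/938897 - 1273/30 = -1195219721/28166910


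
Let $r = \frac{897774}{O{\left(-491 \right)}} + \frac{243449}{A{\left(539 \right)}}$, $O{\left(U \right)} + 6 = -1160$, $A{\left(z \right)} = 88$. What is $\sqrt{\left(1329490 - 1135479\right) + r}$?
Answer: $\frac{3 \sqrt{118436968870}}{2332} \approx 442.73$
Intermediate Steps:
$O{\left(U \right)} = -1166$ ($O{\left(U \right)} = -6 - 1160 = -1166$)
$r = \frac{9311701}{4664}$ ($r = \frac{897774}{-1166} + \frac{243449}{88} = 897774 \left(- \frac{1}{1166}\right) + 243449 \cdot \frac{1}{88} = - \frac{448887}{583} + \frac{243449}{88} = \frac{9311701}{4664} \approx 1996.5$)
$\sqrt{\left(1329490 - 1135479\right) + r} = \sqrt{\left(1329490 - 1135479\right) + \frac{9311701}{4664}} = \sqrt{194011 + \frac{9311701}{4664}} = \sqrt{\frac{914179005}{4664}} = \frac{3 \sqrt{118436968870}}{2332}$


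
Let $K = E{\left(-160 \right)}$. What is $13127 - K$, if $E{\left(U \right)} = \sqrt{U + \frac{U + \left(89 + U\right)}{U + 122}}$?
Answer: $13127 - \frac{i \sqrt{222262}}{38} \approx 13127.0 - 12.406 i$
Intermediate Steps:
$E{\left(U \right)} = \sqrt{U + \frac{89 + 2 U}{122 + U}}$
$K = \frac{i \sqrt{222262}}{38}$ ($K = \sqrt{\frac{89 + \left(-160\right)^{2} + 124 \left(-160\right)}{122 - 160}} = \sqrt{\frac{89 + 25600 - 19840}{-38}} = \sqrt{\left(- \frac{1}{38}\right) 5849} = \sqrt{- \frac{5849}{38}} = \frac{i \sqrt{222262}}{38} \approx 12.406 i$)
$13127 - K = 13127 - \frac{i \sqrt{222262}}{38}$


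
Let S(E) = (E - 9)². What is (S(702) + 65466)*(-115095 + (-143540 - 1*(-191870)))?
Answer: -36434661975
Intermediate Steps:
S(E) = (-9 + E)²
(S(702) + 65466)*(-115095 + (-143540 - 1*(-191870))) = ((-9 + 702)² + 65466)*(-115095 + (-143540 - 1*(-191870))) = (693² + 65466)*(-115095 + (-143540 + 191870)) = (480249 + 65466)*(-115095 + 48330) = 545715*(-66765) = -36434661975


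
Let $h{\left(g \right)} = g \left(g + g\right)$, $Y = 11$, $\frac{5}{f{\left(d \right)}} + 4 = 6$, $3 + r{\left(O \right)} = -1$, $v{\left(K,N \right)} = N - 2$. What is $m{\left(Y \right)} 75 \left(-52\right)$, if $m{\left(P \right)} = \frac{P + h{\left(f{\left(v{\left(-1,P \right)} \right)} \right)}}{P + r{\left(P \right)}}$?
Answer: $- \frac{91650}{7} \approx -13093.0$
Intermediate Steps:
$v{\left(K,N \right)} = -2 + N$
$r{\left(O \right)} = -4$ ($r{\left(O \right)} = -3 - 1 = -4$)
$f{\left(d \right)} = \frac{5}{2}$ ($f{\left(d \right)} = \frac{5}{-4 + 6} = \frac{5}{2}$)
$h{\left(g \right)} = 2 g^{2}$ ($h{\left(g \right)} = g 2 g = 2 g^{2}$)
$m{\left(P \right)} = \frac{\frac{25}{2} + P}{-4 + P}$ ($m{\left(P \right)} = \frac{P + 2 \left(\frac{5}{2}\right)^{2}}{P - 4} = \frac{P + 2 \cdot \frac{25}{4}}{-4 + P} = \frac{P + \frac{25}{2}}{-4 + P} = \frac{\frac{25}{2} + P}{-4 + P}$)
$m{\left(Y \right)} 75 \left(-52\right) = \frac{\frac{25}{2} + 11}{-4 + 11} \cdot 75 \left(-52\right) = \frac{1}{7} \cdot \frac{47}{2} \cdot 75 \left(-52\right) = \frac{47}{14} \cdot 75 \left(-52\right) = \frac{3525}{14} \left(-52\right) = - \frac{91650}{7}$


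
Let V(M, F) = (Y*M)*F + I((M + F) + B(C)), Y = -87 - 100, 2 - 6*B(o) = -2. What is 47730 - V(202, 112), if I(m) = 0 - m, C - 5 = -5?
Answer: 12836198/3 ≈ 4.2787e+6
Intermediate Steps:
C = 0 (C = 5 - 5 = 0)
B(o) = ⅔ (B(o) = ⅓ - ⅙*(-2) = ⅓ + ⅓ = ⅔)
I(m) = -m
Y = -187
V(M, F) = -⅔ - F - M - 187*F*M (V(M, F) = (-187*M)*F - ((M + F) + ⅔) = -187*F*M - ((F + M) + ⅔) = -187*F*M - (⅔ + F + M) = -187*F*M + (-⅔ - F - M) = -⅔ - F - M - 187*F*M)
47730 - V(202, 112) = 47730 - (-⅔ - 1*112 - 1*202 - 187*112*202) = 47730 - (-⅔ - 112 - 202 - 4230688) = 47730 - 1*(-12693008/3) = 47730 + 12693008/3 = 12836198/3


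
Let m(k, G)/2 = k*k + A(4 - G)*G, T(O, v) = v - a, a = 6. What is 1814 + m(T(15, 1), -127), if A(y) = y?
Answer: -31410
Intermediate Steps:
T(O, v) = -6 + v (T(O, v) = v - 1*6 = v - 6 = -6 + v)
m(k, G) = 2*k² + 2*G*(4 - G) (m(k, G) = 2*(k*k + (4 - G)*G) = 2*(k² + G*(4 - G)) = 2*k² + 2*G*(4 - G))
1814 + m(T(15, 1), -127) = 1814 + (2*(-6 + 1)² - 2*(-127)*(-4 - 127)) = 1814 + (2*(-5)² - 2*(-127)*(-131)) = 1814 + (2*25 - 33274) = 1814 + (50 - 33274) = 1814 - 33224 = -31410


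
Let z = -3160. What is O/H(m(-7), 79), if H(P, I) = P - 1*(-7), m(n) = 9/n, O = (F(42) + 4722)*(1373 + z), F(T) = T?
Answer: -14898219/10 ≈ -1.4898e+6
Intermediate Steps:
O = -8513268 (O = (42 + 4722)*(1373 - 3160) = 4764*(-1787) = -8513268)
H(P, I) = 7 + P (H(P, I) = P + 7 = 7 + P)
O/H(m(-7), 79) = -8513268/(7 + 9/(-7)) = -8513268/(7 + 9*(-⅐)) = -8513268/(7 - 9/7) = -8513268/40/7 = -8513268*7/40 = -14898219/10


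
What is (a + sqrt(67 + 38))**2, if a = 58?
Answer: (58 + sqrt(105))**2 ≈ 4657.6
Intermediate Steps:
(a + sqrt(67 + 38))**2 = (58 + sqrt(67 + 38))**2 = (58 + sqrt(105))**2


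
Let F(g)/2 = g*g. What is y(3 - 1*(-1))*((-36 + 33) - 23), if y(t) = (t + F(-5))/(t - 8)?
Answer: 351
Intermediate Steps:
F(g) = 2*g**2 (F(g) = 2*(g*g) = 2*g**2)
y(t) = (50 + t)/(-8 + t) (y(t) = (t + 2*(-5)**2)/(t - 8) = (t + 2*25)/(-8 + t) = (t + 50)/(-8 + t) = (50 + t)/(-8 + t))
y(3 - 1*(-1))*((-36 + 33) - 23) = ((50 + (3 - 1*(-1)))/(-8 + (3 - 1*(-1))))*((-36 + 33) - 23) = ((50 + (3 + 1))/(-8 + (3 + 1)))*(-3 - 23) = ((50 + 4)/(-8 + 4))*(-26) = (54/(-4))*(-26) = -1/4*54*(-26) = -27/2*(-26) = 351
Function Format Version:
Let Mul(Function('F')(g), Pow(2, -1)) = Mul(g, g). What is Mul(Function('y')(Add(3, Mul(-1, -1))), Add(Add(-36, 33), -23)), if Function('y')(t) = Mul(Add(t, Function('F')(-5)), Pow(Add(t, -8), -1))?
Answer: 351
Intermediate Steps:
Function('F')(g) = Mul(2, Pow(g, 2)) (Function('F')(g) = Mul(2, Mul(g, g)) = Mul(2, Pow(g, 2)))
Function('y')(t) = Mul(Pow(Add(-8, t), -1), Add(50, t)) (Function('y')(t) = Mul(Add(t, Mul(2, Pow(-5, 2))), Pow(Add(t, -8), -1)) = Mul(Add(t, Mul(2, 25)), Pow(Add(-8, t), -1)) = Mul(Add(t, 50), Pow(Add(-8, t), -1)) = Mul(Add(50, t), Pow(Add(-8, t), -1)) = Mul(Pow(Add(-8, t), -1), Add(50, t)))
Mul(Function('y')(Add(3, Mul(-1, -1))), Add(Add(-36, 33), -23)) = Mul(Mul(Pow(Add(-8, Add(3, Mul(-1, -1))), -1), Add(50, Add(3, Mul(-1, -1)))), Add(Add(-36, 33), -23)) = Mul(Mul(Pow(Add(-8, Add(3, 1)), -1), Add(50, Add(3, 1))), Add(-3, -23)) = Mul(Mul(Pow(Add(-8, 4), -1), Add(50, 4)), -26) = Mul(Mul(Pow(-4, -1), 54), -26) = Mul(Mul(Rational(-1, 4), 54), -26) = Mul(Rational(-27, 2), -26) = 351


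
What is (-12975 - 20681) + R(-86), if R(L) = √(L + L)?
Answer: -33656 + 2*I*√43 ≈ -33656.0 + 13.115*I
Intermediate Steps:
R(L) = √2*√L (R(L) = √(2*L) = √2*√L)
(-12975 - 20681) + R(-86) = (-12975 - 20681) + √2*√(-86) = -33656 + √2*(I*√86) = -33656 + 2*I*√43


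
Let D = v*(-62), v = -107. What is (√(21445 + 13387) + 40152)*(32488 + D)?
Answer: 1570826544 + 156488*√2177 ≈ 1.5781e+9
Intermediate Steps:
D = 6634 (D = -107*(-62) = 6634)
(√(21445 + 13387) + 40152)*(32488 + D) = (√(21445 + 13387) + 40152)*(32488 + 6634) = (√34832 + 40152)*39122 = (4*√2177 + 40152)*39122 = (40152 + 4*√2177)*39122 = 1570826544 + 156488*√2177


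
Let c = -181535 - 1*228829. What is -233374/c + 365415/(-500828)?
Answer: -8268231847/51380445348 ≈ -0.16092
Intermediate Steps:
c = -410364 (c = -181535 - 228829 = -410364)
-233374/c + 365415/(-500828) = -233374/(-410364) + 365415/(-500828) = -233374*(-1/410364) + 365415*(-1/500828) = 116687/205182 - 365415/500828 = -8268231847/51380445348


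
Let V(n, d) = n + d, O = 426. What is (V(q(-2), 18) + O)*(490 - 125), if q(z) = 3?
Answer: 163155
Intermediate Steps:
V(n, d) = d + n
(V(q(-2), 18) + O)*(490 - 125) = ((18 + 3) + 426)*(490 - 125) = (21 + 426)*365 = 447*365 = 163155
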